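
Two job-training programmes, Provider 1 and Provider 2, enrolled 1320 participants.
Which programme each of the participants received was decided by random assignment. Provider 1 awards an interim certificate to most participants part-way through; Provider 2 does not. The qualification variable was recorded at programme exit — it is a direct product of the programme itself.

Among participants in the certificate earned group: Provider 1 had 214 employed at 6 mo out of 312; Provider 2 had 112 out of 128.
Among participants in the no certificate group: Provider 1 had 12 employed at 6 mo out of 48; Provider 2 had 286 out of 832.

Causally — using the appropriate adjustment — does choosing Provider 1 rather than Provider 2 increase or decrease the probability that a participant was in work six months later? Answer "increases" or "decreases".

increases

Qualification attained during the programme here is a post-treatment variable shaped by the programme; conditioning on it would introduce bias rather than remove it. The overall comparison is the causal one.
Pooled: Provider 1 62.8% vs Provider 2 41.5%; Provider 1 is higher overall.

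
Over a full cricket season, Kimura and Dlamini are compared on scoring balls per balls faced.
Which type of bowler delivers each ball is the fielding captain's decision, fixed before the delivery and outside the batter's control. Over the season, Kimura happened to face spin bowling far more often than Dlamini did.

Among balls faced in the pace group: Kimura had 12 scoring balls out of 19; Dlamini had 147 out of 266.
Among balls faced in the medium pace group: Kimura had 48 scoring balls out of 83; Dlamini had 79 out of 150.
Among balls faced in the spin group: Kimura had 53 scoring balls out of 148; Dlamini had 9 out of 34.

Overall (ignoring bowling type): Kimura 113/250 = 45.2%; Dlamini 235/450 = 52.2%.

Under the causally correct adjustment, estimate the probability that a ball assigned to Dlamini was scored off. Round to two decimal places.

Bowling type is set before the player has any effect — it is not caused by the player — and it independently drives the outcome. That makes it a confounder, so the causal comparison is within bowling type levels.
Standardising Dlamini to the population bowling type mix: 0.407·147/266 + 0.333·79/150 + 0.260·9/34 = 0.469.

0.47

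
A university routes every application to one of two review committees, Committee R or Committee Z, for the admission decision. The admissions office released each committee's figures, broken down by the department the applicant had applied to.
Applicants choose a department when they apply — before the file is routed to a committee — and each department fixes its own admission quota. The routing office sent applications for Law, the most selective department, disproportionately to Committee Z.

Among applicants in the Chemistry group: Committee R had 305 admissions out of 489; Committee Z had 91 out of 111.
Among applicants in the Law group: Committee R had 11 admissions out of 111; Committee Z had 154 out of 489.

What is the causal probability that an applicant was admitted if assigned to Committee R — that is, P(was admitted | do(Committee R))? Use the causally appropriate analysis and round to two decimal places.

0.36

Committee Z is higher inside every department stratum but Committee R is higher in aggregate. Whether to stratify depends on how department relates to the review committee.
Since department is a pre-existing factor (not a product of the review committee) and it affects the outcome on its own, it is a confounder. The stratified rates, not the pooled rate, identify the causal effect.
Standardising Committee R to the population department mix: 0.500·305/489 + 0.500·11/111 = 0.361.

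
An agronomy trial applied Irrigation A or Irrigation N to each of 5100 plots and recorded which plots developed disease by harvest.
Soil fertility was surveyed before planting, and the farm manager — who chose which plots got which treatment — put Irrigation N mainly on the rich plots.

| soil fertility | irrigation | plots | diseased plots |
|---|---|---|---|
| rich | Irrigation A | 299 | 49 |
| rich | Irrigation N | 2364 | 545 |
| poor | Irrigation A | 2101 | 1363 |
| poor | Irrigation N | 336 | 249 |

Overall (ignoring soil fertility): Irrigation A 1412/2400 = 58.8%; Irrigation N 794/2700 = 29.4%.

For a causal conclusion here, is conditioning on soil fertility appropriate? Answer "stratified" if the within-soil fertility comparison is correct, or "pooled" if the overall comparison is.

stratified

The imbalance in soil fertility arose from how plots were allocated, not from anything the irrigation did; and soil fertility independently affects the outcome. The pooled gap is confounded — condition on soil fertility.
Within each level — rich: 16.4% vs 23.1%; poor: 64.9% vs 74.1% — Irrigation A is lower every time.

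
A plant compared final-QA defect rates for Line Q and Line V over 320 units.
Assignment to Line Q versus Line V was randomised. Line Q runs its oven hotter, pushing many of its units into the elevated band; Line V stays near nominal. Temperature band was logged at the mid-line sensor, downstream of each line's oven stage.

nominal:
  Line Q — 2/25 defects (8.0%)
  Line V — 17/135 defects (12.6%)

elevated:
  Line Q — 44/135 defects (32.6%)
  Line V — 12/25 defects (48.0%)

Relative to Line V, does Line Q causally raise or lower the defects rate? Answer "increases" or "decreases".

In-process temperature band is downstream of the line. One should not condition on a consequence of treatment, so the overall rates are the right comparison.
Pooled: Line Q 28.7% vs Line V 18.1%; Line V is lower overall.

increases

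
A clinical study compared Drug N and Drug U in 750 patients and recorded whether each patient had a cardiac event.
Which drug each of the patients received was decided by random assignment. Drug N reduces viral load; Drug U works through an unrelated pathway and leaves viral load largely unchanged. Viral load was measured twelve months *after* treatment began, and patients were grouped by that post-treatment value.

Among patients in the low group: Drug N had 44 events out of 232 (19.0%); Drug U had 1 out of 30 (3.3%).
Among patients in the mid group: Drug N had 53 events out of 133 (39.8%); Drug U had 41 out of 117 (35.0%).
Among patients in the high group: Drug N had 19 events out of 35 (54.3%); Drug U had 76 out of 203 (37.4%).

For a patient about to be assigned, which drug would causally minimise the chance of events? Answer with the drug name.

The viral load-specific comparison favours Drug U throughout, but the pooled figures favour Drug N. The question is whether to condition on viral load.
Viral load here is a post-treatment variable shaped by the drug; conditioning on it would introduce bias rather than remove it. The overall comparison is the causal one.
Pooled: Drug N 29.0% vs Drug U 33.7%; Drug N is lower overall.

Drug N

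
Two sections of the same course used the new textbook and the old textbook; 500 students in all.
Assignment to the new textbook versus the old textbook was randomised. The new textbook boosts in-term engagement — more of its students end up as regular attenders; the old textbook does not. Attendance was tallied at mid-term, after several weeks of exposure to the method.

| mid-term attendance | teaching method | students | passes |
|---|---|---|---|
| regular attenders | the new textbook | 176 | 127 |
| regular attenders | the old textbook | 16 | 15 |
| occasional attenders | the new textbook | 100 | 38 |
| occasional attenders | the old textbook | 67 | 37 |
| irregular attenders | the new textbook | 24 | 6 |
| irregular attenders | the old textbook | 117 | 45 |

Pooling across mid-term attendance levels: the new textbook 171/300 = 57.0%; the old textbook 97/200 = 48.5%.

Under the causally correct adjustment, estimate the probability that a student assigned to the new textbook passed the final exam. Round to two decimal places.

Within every mid-term attendance level the old textbook has the higher rate, yet pooled the new textbook does — Simpson's reversal.
The distribution of mid-term attendance is itself part of what the teaching method does — it is an intermediate outcome. Holding it fixed would remove that part of the effect; the total effect is the pooled difference.
So P(outcome | do(the new textbook)) is just the pooled rate for the new textbook: 171/300 = 0.570.

0.57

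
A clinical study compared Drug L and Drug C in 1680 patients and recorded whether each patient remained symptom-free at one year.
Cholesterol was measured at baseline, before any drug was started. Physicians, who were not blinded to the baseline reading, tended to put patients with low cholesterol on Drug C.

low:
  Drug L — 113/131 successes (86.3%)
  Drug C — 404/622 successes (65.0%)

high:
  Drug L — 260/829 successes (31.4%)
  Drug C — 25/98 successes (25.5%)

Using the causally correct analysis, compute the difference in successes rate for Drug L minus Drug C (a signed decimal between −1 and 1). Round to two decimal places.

+0.13

Nothing the drug does changes cholesterol; the imbalance is an allocation artefact. With cholesterol also predicting the outcome, the pooled figure is confounded, and the within-stratum comparison is the causal one.
Adjusting over the population distribution of cholesterol: 0.448·(0.863−0.650) + 0.552·(0.314−0.255) = +0.128.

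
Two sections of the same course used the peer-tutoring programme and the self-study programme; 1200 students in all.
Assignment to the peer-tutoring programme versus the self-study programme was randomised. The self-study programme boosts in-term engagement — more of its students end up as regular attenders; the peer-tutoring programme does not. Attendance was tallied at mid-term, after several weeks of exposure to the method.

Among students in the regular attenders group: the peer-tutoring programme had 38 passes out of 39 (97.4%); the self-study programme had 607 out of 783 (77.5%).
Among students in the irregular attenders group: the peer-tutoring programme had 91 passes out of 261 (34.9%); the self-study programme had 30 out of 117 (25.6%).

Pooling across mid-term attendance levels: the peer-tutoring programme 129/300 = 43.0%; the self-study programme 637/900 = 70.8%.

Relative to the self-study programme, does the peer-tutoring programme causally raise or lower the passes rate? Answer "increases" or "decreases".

decreases

Mid-term attendance lies on the pathway teaching method → mid-term attendance → outcome, so adjusting for it blocks the indirect effect. For the total causal effect of teaching method, use the unadjusted pooled rates.
Pooled: the peer-tutoring programme 43.0% vs the self-study programme 70.8%; the self-study programme is higher overall.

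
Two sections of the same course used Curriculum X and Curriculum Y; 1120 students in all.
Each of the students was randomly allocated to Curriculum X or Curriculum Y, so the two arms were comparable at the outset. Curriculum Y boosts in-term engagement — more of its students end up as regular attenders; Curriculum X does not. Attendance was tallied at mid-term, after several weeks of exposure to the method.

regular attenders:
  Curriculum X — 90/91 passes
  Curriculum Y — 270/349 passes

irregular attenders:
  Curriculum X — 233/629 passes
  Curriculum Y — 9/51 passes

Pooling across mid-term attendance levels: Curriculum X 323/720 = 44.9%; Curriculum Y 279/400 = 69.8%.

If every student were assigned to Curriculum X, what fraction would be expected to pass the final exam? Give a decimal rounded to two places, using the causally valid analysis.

Within every mid-term attendance level Curriculum X has the higher rate, yet pooled Curriculum Y does — Simpson's reversal.
The distribution of mid-term attendance is itself part of what the teaching method does — it is an intermediate outcome. Holding it fixed would remove that part of the effect; the total effect is the pooled difference.
So P(outcome | do(Curriculum X)) is just the pooled rate for Curriculum X: 323/720 = 0.449.

0.45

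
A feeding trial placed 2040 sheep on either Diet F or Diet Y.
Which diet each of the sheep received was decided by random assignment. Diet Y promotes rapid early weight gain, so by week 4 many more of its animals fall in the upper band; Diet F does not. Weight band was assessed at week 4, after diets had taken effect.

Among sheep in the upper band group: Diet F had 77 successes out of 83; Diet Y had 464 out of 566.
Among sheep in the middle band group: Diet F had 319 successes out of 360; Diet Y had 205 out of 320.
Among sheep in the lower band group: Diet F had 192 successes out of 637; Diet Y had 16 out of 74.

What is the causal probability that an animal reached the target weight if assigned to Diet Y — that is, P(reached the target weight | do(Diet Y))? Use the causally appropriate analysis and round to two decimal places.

Week-4 weight band here is a post-treatment variable shaped by the diet; conditioning on it would introduce bias rather than remove it. The overall comparison is the causal one.
So P(outcome | do(Diet Y)) is just the pooled rate for Diet Y: 685/960 = 0.714.

0.71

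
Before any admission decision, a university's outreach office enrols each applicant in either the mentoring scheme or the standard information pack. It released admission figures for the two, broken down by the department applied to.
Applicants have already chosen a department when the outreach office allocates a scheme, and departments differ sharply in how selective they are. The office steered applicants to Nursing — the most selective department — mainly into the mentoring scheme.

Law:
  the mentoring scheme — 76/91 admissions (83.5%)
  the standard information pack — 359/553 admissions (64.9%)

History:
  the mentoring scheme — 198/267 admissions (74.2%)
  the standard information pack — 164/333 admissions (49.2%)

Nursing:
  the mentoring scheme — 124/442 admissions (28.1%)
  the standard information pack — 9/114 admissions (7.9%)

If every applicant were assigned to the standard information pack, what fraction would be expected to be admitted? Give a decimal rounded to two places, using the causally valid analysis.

0.42

Within every department level the mentoring scheme has the higher rate, yet pooled the standard information pack does — Simpson's reversal.
Department is set before the outreach scheme has any effect — it is not caused by the outreach scheme — and it independently drives the outcome. That makes it a confounder, so the causal comparison is within department levels.
Standardising the standard information pack to the population department mix: 0.358·359/553 + 0.333·164/333 + 0.309·9/114 = 0.421.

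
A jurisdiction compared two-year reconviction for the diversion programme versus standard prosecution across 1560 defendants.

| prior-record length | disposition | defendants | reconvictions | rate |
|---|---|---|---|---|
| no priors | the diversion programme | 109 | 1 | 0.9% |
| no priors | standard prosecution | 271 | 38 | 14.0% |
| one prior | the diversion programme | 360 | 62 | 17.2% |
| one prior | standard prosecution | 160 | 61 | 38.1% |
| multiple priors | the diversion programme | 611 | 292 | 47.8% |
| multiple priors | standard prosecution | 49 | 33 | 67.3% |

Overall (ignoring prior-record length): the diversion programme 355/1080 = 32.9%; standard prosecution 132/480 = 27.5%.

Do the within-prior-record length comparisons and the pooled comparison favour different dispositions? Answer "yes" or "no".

yes

Within each prior-record length level (no priors 0.9% vs 14.0%; one prior 17.2% vs 38.1%; multiple priors 47.8% vs 67.3%), the diversion programme has the lower rate every time. Pooled: 32.9% vs 27.5% — standard prosecution has the lower rate overall. The two comparisons disagree.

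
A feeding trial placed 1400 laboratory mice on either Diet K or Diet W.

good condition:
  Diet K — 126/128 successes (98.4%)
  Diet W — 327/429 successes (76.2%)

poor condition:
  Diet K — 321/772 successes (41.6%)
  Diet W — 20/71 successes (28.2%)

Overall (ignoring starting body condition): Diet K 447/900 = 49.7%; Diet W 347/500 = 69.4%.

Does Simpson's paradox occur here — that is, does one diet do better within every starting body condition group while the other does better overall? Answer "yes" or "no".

yes

Within each starting body condition level (good condition 98.4% vs 76.2%; poor condition 41.6% vs 28.2%), Diet K has the higher rate every time. Pooled: 49.7% vs 69.4% — Diet W has the higher rate overall. The two comparisons disagree.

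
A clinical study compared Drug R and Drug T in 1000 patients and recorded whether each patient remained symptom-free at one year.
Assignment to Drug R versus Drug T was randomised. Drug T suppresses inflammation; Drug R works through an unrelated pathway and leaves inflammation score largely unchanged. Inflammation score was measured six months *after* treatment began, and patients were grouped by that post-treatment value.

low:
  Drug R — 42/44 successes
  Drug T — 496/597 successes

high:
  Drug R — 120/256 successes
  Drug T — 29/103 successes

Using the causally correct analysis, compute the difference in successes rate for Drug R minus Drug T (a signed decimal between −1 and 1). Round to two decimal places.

-0.21

Inflammation score is downstream of the drug. One should not condition on a consequence of treatment, so the overall rates are the right comparison.
The causal difference is the pooled difference: 0.540 − 0.750 = -0.210.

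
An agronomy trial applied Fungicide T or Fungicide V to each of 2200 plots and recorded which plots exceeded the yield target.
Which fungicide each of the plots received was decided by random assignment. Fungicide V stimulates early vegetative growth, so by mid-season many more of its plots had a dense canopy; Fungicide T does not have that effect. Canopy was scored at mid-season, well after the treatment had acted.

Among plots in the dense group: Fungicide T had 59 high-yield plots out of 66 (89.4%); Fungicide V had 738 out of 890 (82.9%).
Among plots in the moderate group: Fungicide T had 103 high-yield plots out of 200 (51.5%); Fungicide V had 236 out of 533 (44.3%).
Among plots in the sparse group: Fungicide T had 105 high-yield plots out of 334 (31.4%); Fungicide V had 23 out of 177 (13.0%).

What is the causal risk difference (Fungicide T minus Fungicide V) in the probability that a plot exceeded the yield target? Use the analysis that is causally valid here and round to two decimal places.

-0.18

Mid-season canopy is recorded after the fungicide and is itself shifted by it — it sits on the causal path from fungicide to outcome. Conditioning on a mediator would strip out part of the effect we want; the pooled comparison gives the total causal effect.
The causal difference is the pooled difference: 0.445 − 0.623 = -0.178.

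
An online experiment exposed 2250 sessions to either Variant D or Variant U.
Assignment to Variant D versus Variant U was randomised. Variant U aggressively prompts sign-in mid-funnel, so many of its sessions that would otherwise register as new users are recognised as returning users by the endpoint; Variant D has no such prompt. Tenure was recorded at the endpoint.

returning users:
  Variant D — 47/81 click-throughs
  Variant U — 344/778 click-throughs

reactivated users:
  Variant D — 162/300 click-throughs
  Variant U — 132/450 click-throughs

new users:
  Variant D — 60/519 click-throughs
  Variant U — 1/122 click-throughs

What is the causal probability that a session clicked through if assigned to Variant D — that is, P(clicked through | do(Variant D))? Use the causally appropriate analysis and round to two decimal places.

0.30

Within every user tenure level Variant D has the higher rate, yet pooled Variant U does — Simpson's reversal.
The distribution of user tenure is itself part of what the variant does — it is an intermediate outcome. Holding it fixed would remove that part of the effect; the total effect is the pooled difference.
So P(outcome | do(Variant D)) is just the pooled rate for Variant D: 269/900 = 0.299.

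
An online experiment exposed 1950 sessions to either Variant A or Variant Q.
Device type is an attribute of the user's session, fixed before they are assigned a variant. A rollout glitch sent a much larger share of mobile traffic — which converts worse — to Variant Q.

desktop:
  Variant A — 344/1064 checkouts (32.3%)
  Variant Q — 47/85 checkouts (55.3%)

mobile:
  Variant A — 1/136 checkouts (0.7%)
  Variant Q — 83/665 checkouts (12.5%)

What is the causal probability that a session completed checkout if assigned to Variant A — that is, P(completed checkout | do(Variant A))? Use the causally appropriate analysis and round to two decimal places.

Device type is set before the variant has any effect — it is not caused by the variant — and it independently drives the outcome. That makes it a confounder, so the causal comparison is within device type levels.
Standardising Variant A to the population device type mix: 0.589·344/1064 + 0.411·1/136 = 0.194.

0.19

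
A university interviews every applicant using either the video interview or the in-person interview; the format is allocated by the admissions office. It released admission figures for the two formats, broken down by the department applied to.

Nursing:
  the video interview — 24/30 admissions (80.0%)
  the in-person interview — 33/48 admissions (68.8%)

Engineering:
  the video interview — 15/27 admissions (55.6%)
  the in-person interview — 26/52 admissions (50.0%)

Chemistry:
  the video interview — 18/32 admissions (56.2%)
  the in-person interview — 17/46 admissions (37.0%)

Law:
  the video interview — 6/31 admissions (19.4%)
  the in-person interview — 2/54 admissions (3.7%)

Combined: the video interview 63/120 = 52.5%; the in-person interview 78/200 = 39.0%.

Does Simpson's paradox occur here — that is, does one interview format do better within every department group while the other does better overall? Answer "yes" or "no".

Within each department level (Nursing 80.0% vs 68.8%; Engineering 55.6% vs 50.0%; Chemistry 56.2% vs 37.0%; Law 19.4% vs 3.7%), the video interview has the higher rate every time. Pooled: 52.5% vs 39.0% — the video interview has the higher rate overall. They agree.

no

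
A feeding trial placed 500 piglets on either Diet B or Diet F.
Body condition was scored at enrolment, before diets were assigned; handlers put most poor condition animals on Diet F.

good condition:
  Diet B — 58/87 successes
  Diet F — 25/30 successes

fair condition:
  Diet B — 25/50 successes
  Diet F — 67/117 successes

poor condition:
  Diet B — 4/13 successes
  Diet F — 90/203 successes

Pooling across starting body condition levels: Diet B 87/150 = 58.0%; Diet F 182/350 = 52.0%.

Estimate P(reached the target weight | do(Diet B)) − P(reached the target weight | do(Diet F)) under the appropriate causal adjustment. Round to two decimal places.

The starting body condition-specific comparison favours Diet F throughout, but the pooled figures favour Diet B. The question is whether to condition on starting body condition.
The imbalance in starting body condition arose from how piglets were allocated, not from anything the diet did; and starting body condition independently affects the outcome. The pooled gap is confounded — condition on starting body condition.
Adjusting over the population distribution of starting body condition: 0.234·(0.667−0.833) + 0.334·(0.500−0.573) + 0.432·(0.308−0.443) = -0.122.

-0.12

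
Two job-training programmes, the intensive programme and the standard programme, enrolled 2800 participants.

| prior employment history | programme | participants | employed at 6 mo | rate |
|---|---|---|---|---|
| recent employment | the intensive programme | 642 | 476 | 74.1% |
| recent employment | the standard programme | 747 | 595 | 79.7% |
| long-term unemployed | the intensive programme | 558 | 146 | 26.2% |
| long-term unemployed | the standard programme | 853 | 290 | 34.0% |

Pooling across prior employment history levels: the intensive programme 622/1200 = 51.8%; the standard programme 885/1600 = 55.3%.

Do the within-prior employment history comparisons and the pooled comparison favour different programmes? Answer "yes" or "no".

no

Within each prior employment history level (recent employment 74.1% vs 79.7%; long-term unemployed 26.2% vs 34.0%), the standard programme has the higher rate every time. Pooled: 51.8% vs 55.3% — the standard programme has the higher rate overall. They agree.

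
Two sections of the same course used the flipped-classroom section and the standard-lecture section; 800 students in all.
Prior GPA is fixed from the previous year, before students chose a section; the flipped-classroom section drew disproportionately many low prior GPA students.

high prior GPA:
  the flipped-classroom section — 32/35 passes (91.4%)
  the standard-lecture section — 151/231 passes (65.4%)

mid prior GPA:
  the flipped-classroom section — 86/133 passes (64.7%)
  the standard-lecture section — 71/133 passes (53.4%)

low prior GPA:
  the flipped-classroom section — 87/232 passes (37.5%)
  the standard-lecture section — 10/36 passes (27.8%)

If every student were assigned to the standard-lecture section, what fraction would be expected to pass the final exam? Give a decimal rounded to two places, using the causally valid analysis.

the flipped-classroom section is higher inside every prior GPA band stratum but the standard-lecture section is higher in aggregate. Whether to stratify depends on how prior GPA band relates to the teaching method.
Prior GPA band satisfies the back-door criterion: it is not a descendant of the teaching method, and it blocks the spurious path from teaching method to outcome. Adjusting for it (i.e., using the within-prior GPA band rates) gives the causal effect.
Standardising the standard-lecture section to the population prior GPA band mix: 0.333·151/231 + 0.333·71/133 + 0.335·10/36 = 0.488.

0.49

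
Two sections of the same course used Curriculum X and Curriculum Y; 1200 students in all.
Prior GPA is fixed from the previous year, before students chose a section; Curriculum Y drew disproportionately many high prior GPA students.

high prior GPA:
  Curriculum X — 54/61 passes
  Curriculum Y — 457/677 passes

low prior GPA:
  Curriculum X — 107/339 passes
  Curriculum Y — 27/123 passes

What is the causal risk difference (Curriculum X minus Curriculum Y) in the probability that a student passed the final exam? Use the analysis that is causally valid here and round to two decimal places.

Within every prior GPA band level Curriculum X has the higher rate, yet pooled Curriculum Y does — Simpson's reversal.
Prior GPA band is set before the teaching method has any effect — it is not caused by the teaching method — and it independently drives the outcome. That makes it a confounder, so the causal comparison is within prior GPA band levels.
Adjusting over the population distribution of prior GPA band: 0.615·(0.885−0.675) + 0.385·(0.316−0.220) = +0.166.

+0.17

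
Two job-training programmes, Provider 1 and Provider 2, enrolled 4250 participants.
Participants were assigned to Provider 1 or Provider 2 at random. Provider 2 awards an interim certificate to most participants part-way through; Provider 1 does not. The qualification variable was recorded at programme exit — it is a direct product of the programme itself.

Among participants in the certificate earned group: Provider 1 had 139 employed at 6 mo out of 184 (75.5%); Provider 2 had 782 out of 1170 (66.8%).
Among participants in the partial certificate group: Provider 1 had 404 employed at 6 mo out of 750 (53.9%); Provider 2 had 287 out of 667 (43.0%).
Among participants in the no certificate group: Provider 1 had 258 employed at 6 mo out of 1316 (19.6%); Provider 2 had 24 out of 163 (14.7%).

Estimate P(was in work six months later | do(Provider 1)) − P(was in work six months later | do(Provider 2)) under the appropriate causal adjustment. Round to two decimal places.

-0.19

Qualification attained during the programme is downstream of the programme. One should not condition on a consequence of treatment, so the overall rates are the right comparison.
The causal difference is the pooled difference: 0.356 − 0.546 = -0.191.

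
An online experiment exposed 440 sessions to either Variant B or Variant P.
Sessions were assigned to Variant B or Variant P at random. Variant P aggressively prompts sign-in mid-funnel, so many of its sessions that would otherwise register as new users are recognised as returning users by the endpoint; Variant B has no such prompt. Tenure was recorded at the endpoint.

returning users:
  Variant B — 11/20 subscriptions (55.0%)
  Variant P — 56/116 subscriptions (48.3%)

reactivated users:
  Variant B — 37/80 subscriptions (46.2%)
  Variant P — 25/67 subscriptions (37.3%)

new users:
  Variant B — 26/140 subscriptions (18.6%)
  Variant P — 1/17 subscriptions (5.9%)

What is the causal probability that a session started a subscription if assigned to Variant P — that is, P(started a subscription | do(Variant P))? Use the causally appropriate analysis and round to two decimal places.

Within every user tenure level Variant B has the higher rate, yet pooled Variant P does — Simpson's reversal.
User tenure is recorded after the variant and is itself shifted by it — it sits on the causal path from variant to outcome. Conditioning on a mediator would strip out part of the effect we want; the pooled comparison gives the total causal effect.
So P(outcome | do(Variant P)) is just the pooled rate for Variant P: 82/200 = 0.410.

0.41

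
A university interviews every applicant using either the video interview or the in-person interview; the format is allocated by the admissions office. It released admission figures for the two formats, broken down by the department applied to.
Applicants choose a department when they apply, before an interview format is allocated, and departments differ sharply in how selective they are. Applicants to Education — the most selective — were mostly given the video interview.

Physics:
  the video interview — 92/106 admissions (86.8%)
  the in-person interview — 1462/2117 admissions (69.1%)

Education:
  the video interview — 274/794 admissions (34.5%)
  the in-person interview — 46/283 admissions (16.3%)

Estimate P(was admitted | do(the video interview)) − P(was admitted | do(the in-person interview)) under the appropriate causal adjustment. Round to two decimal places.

+0.18

Within every department level the video interview has the higher rate, yet pooled the in-person interview does — Simpson's reversal.
Since department is a pre-existing factor (not a product of the interview format) and it affects the outcome on its own, it is a confounder. The stratified rates, not the pooled rate, identify the causal effect.
Adjusting over the population distribution of department: 0.674·(0.868−0.691) + 0.326·(0.345−0.163) = +0.179.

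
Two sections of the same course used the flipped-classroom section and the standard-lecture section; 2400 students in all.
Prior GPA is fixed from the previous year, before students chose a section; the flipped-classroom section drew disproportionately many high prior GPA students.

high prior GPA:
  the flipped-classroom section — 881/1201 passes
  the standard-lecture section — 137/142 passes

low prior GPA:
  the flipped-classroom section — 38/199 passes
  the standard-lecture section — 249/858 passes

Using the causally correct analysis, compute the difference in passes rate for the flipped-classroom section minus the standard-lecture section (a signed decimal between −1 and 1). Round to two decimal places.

the standard-lecture section is higher inside every prior GPA band stratum but the flipped-classroom section is higher in aggregate. Whether to stratify depends on how prior GPA band relates to the teaching method.
Prior GPA band satisfies the back-door criterion: it is not a descendant of the teaching method, and it blocks the spurious path from teaching method to outcome. Adjusting for it (i.e., using the within-prior GPA band rates) gives the causal effect.
Adjusting over the population distribution of prior GPA band: 0.560·(0.734−0.965) + 0.440·(0.191−0.290) = -0.173.

-0.17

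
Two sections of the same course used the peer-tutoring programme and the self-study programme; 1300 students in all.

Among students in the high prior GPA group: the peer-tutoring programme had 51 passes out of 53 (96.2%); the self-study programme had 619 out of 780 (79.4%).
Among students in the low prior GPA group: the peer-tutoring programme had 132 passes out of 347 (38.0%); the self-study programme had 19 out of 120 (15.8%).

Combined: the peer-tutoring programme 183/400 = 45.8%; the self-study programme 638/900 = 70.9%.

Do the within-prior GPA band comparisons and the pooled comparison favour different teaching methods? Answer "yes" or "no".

Within each prior GPA band level (high prior GPA 96.2% vs 79.4%; low prior GPA 38.0% vs 15.8%), the peer-tutoring programme has the higher rate every time. Pooled: 45.8% vs 70.9% — the self-study programme has the higher rate overall. The two comparisons disagree.

yes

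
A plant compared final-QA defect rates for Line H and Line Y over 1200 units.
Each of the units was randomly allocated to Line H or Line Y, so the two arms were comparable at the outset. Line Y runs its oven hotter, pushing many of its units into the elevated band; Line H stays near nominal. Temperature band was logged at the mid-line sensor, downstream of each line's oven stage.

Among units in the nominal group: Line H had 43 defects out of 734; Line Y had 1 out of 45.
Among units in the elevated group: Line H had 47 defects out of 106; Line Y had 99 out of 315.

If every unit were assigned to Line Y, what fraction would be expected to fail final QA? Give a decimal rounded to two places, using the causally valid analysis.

The stratified and pooled comparisons disagree (Line Y wins within each in-process temperature band; Line H wins overall), so the answer turns on the causal role of in-process temperature band.
The distribution of in-process temperature band is itself part of what the line does — it is an intermediate outcome. Holding it fixed would remove that part of the effect; the total effect is the pooled difference.
So P(outcome | do(Line Y)) is just the pooled rate for Line Y: 100/360 = 0.278.

0.28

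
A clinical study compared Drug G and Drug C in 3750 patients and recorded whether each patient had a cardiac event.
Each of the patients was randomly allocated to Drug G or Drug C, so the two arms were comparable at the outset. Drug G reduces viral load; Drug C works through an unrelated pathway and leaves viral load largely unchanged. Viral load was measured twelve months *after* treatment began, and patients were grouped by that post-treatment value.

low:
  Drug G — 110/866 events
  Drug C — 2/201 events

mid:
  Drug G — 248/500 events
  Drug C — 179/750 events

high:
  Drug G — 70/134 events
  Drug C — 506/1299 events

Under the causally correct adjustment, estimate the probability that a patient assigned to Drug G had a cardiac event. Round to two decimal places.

0.29

Drug C is lower inside every viral load stratum but Drug G is lower in aggregate. Whether to stratify depends on how viral load relates to the drug.
Viral load is recorded after the drug and is itself shifted by it — it sits on the causal path from drug to outcome. Conditioning on a mediator would strip out part of the effect we want; the pooled comparison gives the total causal effect.
So P(outcome | do(Drug G)) is just the pooled rate for Drug G: 428/1500 = 0.285.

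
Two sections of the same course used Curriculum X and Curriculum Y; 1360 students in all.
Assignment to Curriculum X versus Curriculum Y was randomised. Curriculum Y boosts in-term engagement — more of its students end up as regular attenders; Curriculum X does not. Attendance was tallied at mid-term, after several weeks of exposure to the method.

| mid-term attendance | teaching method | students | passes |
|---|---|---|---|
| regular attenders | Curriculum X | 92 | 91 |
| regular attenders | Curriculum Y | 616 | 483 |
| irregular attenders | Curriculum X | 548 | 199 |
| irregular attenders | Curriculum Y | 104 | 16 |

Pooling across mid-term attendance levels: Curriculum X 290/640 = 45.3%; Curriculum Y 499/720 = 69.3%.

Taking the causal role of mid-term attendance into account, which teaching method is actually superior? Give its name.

The mid-term attendance-specific comparison favours Curriculum X throughout, but the pooled figures favour Curriculum Y. The question is whether to condition on mid-term attendance.
Because the teaching method influences mid-term attendance, mid-term attendance is a post-treatment mediator, not a confounder. Stratifying on it would bias the estimate; the causal effect is the crude pooled difference.
Pooled: Curriculum X 45.3% vs Curriculum Y 69.3%; Curriculum Y is higher overall.

Curriculum Y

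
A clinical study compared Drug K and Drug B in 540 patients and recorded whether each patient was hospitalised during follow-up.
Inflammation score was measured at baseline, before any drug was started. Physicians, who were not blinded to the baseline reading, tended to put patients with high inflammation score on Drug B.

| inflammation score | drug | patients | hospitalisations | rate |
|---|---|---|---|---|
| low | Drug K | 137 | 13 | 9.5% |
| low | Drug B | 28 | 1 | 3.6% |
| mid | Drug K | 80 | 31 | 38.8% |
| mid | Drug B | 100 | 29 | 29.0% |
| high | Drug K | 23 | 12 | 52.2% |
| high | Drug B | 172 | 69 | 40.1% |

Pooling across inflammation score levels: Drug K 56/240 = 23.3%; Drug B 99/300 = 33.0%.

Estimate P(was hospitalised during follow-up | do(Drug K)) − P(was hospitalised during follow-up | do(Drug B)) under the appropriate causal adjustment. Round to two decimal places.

+0.09

Inflammation score satisfies the back-door criterion: it is not a descendant of the drug, and it blocks the spurious path from drug to outcome. Adjusting for it (i.e., using the within-inflammation score rates) gives the causal effect.
Adjusting over the population distribution of inflammation score: 0.306·(0.095−0.036) + 0.333·(0.388−0.290) + 0.361·(0.522−0.401) = +0.094.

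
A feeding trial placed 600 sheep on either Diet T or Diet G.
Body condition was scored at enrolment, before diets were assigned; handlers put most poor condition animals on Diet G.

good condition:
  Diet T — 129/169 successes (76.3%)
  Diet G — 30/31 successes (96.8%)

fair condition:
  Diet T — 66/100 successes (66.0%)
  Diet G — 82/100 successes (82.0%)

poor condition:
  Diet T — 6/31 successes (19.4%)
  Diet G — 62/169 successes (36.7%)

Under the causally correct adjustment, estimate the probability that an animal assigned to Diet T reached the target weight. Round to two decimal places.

0.54

The starting body condition-specific comparison favours Diet G throughout, but the pooled figures favour Diet T. The question is whether to condition on starting body condition.
Starting body condition is set before the diet has any effect — it is not caused by the diet — and it independently drives the outcome. That makes it a confounder, so the causal comparison is within starting body condition levels.
Standardising Diet T to the population starting body condition mix: 0.333·129/169 + 0.333·66/100 + 0.333·6/31 = 0.539.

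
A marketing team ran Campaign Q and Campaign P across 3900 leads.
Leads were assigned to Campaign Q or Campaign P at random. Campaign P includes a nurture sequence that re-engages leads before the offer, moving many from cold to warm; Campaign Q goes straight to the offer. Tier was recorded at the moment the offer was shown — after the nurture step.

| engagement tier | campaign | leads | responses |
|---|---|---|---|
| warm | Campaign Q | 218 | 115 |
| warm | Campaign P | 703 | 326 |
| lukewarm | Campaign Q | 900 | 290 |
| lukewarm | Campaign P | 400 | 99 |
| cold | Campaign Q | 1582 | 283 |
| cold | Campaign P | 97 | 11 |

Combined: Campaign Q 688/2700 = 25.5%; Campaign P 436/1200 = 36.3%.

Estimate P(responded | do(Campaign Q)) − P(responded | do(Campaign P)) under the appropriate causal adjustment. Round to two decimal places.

Campaign Q is higher inside every engagement tier stratum but Campaign P is higher in aggregate. Whether to stratify depends on how engagement tier relates to the campaign.
Stratifying would compare campaigns among leads the campaigns themselves sorted into engagement tier groups — a form of selection on an intermediate. The unconditioned pooled rates give the total causal effect.
The causal difference is the pooled difference: 0.255 − 0.363 = -0.109.

-0.11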